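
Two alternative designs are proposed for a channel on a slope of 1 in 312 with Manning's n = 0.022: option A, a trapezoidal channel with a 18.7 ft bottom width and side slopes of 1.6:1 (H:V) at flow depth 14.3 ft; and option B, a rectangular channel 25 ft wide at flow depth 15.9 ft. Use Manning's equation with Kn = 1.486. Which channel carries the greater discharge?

Channel A: With bottom width b = 18.7 ft and side slope z = 1.6: A = (b + zy)y = (18.7 + 1.6×14.3)×14.3 = 594.6 ft²; P = b + 2y√(1+z²) = 18.7 + 2×14.3×1.887 = 72.66 ft. Hydraulic radius R = A/P = 594.6/72.66 = 8.183 ft. Q_A = (1.486/0.022)·594.6·8.183^(2/3)·√0.003205 = 9233 ft³/s.
Channel B: Flow area A = b·y = 25 × 15.9 = 397.5 ft². Wetted perimeter P = b + 2y = 25 + 2×15.9 = 56.8 ft. Hydraulic radius R = A/P = 397.5/56.8 = 6.998 ft. Q_B = (1.486/0.022)·397.5·6.998^(2/3)·√0.003205 = 5561 ft³/s.
Q_A = 9233 ft³/s vs Q_B = 5561 ft³/s, so channel A carries more.

channel A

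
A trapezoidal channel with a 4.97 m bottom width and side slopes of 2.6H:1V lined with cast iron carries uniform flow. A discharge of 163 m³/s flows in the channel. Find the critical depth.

At critical depth, Q² T / (g A³) = 1, i.e. A³/T = Q²/g = 163²/9.81 = 2708.
At y = 2.68 m: A³/T = 1732 — too small.
At y = 3.7 m: A³/T = 6498 — too large.
At y = 2.99 m: A³/T = 2696 — close enough.

y_c = 2.99 m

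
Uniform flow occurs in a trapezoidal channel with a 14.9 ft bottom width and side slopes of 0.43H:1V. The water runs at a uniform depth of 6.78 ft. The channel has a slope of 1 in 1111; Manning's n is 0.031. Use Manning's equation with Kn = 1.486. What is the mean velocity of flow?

V = 3.67 ft/s

With bottom width b = 14.9 ft and side slope z = 0.43: A = (b + zy)y = (14.9 + 0.43×6.78)×6.78 = 120.8 ft²; P = b + 2y√(1+z²) = 14.9 + 2×6.78×1.089 = 29.66 ft.
Hydraulic radius R = A/P = 120.8/29.66 = 4.072 ft.
From Manning's equation, V = (1.486/n) R^(2/3) S^(1/2) = (1.486/0.031) × 4.072^(2/3) × 0.0009001^(1/2) = 3.67 ft/s.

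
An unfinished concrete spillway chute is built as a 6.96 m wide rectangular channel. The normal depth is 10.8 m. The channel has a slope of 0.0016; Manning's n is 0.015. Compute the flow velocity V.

V = 5.08 m/s

Flow area A = b·y = 6.96 × 10.8 = 75.17 m². Wetted perimeter P = b + 2y = 6.96 + 2×10.8 = 28.56 m.
Hydraulic radius R = A/P = 75.17/28.56 = 2.632 m.
From Manning's equation, V = (1/n) R^(2/3) S^(1/2) = (1/0.015) × 2.632^(2/3) × 0.0016^(1/2) = 5.08 m/s.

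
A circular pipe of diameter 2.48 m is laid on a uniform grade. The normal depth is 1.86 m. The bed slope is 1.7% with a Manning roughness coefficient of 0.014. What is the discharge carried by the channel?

Q = 29.8 m³/s

For a circular section of diameter D = 2.48 m at depth y = 1.86 m, the central angle is θ = 2 arccos(1 − 2y/D) = 4.189 rad. Then A = (D²/8)(θ − sin θ) = 3.886 m² and P = Dθ/2 = 5.194 m.
Hydraulic radius R = A/P = 3.886/5.194 = 0.7482 m.
Manning's equation: Q = (1/n) A R^(2/3) S^(1/2) = (1/0.014) × 3.886 × 0.7482^(2/3) × 0.017^(1/2) = 29.8 m³/s.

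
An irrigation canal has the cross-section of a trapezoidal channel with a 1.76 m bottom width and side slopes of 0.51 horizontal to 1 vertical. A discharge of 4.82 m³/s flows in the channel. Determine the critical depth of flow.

At critical depth, Q² T / (g A³) = 1, i.e. A³/T = Q²/g = 4.82²/9.81 = 2.368.
Trying y = 0.983 m: A³/T = 3.976 — too large.
Trying y = 0.636 m: A³/T = 0.9672 — too small.
Trying y = 0.839 m: A³/T = 2.365 — ≈ 2.368.

y_c = 0.839 m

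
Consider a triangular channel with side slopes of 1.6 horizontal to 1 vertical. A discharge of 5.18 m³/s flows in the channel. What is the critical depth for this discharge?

y_c = 1.16 m

At critical depth, Q² T / (g A³) = 1, i.e. A³/T = Q²/g = 5.18²/9.81 = 2.735.
Trying y = 0.974 m: A³/T = 1.122 — too small.
Trying y = 1.35 m: A³/T = 5.74 — too large.
Trying y = 1.16 m: A³/T = 2.688 — close enough.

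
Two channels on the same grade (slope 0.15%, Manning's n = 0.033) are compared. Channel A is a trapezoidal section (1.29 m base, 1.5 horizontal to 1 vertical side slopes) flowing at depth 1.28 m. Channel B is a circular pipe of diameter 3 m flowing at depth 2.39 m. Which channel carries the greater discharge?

Channel A: With bottom width b = 1.29 m and side slope z = 1.5: A = (b + zy)y = (1.29 + 1.5×1.28)×1.28 = 4.109 m²; P = b + 2y√(1+z²) = 1.29 + 2×1.28×1.803 = 5.905 m. Hydraulic radius R = A/P = 4.109/5.905 = 0.6958 m. Q_A = (1/0.033)·4.109·0.6958^(2/3)·√0.0015 = 3.787 m³/s.
Channel B: For a circular section of diameter D = 3 m at depth y = 2.39 m, the central angle is θ = 2 arccos(1 − 2y/D) = 4.412 rad. Then A = (D²/8)(θ − sin θ) = 6.038 m² and P = Dθ/2 = 6.618 m. Hydraulic radius R = A/P = 6.038/6.618 = 0.9124 m. Q_B = (1/0.033)·6.038·0.9124^(2/3)·√0.0015 = 6.666 m³/s.
Q_A = 3.787 m³/s vs Q_B = 6.666 m³/s, so channel B carries more.

channel B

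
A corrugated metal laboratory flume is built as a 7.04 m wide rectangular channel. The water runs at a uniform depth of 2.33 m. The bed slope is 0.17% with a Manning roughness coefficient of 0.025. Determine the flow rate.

Q = 33.9 m³/s

Flow area A = b·y = 7.04 × 2.33 = 16.4 m². Wetted perimeter P = b + 2y = 7.04 + 2×2.33 = 11.7 m.
Hydraulic radius R = A/P = 16.4/11.7 = 1.402 m.
Manning's equation: Q = (1/n) A R^(2/3) S^(1/2) = (1/0.025) × 16.4 × 1.402^(2/3) × 0.0017^(1/2) = 33.9 m³/s.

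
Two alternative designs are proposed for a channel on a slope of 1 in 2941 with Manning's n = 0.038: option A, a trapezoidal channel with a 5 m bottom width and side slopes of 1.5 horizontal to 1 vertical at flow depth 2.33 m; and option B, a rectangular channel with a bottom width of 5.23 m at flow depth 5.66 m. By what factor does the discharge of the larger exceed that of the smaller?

Channel A: With bottom width b = 5 m and side slope z = 1.5: A = (b + zy)y = (5 + 1.5×2.33)×2.33 = 19.79 m²; P = b + 2y√(1+z²) = 5 + 2×2.33×1.803 = 13.4 m. Hydraulic radius R = A/P = 19.79/13.4 = 1.477 m. Q_A = (1/0.038)·19.79·1.477^(2/3)·√0.00034 = 12.46 m³/s.
Channel B: Flow area A = b·y = 5.23 × 5.66 = 29.6 m². Wetted perimeter P = b + 2y = 5.23 + 2×5.66 = 16.55 m. Hydraulic radius R = A/P = 29.6/16.55 = 1.789 m. Q_B = (1/0.038)·29.6·1.789^(2/3)·√0.00034 = 21.17 m³/s.
The larger discharge is 21.17 m³/s and the smaller is 12.46 m³/s; the ratio is 1.7.

1.7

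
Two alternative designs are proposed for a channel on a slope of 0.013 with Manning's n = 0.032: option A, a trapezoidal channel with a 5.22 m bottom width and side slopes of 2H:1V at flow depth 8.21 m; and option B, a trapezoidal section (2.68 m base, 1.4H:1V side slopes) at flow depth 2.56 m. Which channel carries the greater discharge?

Channel A: With bottom width b = 5.22 m and side slope z = 2: A = (b + zy)y = (5.22 + 2×8.21)×8.21 = 177.7 m²; P = b + 2y√(1+z²) = 5.22 + 2×8.21×2.236 = 41.94 m. Hydraulic radius R = A/P = 177.7/41.94 = 4.237 m. Q_A = (1/0.032)·177.7·4.237^(2/3)·√0.013 = 1657 m³/s.
Channel B: With bottom width b = 2.68 m and side slope z = 1.4: A = (b + zy)y = (2.68 + 1.4×2.56)×2.56 = 16.04 m²; P = b + 2y√(1+z²) = 2.68 + 2×2.56×1.72 = 11.49 m. Hydraulic radius R = A/P = 16.04/11.49 = 1.396 m. Q_B = (1/0.032)·16.04·1.396^(2/3)·√0.013 = 71.36 m³/s.
Q_A = 1657 m³/s vs Q_B = 71.36 m³/s, so channel A carries more.

channel A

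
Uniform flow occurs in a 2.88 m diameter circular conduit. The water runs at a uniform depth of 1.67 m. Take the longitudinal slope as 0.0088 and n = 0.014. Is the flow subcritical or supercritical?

For a circular section of diameter D = 2.88 m at depth y = 1.67 m, the central angle is θ = 2 arccos(1 − 2y/D) = 3.462 rad. Then A = (D²/8)(θ − sin θ) = 3.917 m² and P = Dθ/2 = 4.986 m.
Hydraulic radius R = A/P = 3.917/4.986 = 0.7856 m.
V = (1/n) R^(2/3) √S = (1/0.014) × 0.7856^(2/3) × √0.0088 = 5.705 m/s. Hydraulic depth D_h = A/T = 3.917/2.843 = 1.378 m.
Froude number Fr = V/√(g·D_h) = 5.705/√(9.81×1.378) = 1.55, which is greater than 1, so the flow is supercritical.

supercritical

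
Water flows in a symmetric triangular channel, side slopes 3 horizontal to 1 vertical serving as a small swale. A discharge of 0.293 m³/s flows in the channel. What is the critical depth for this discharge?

At critical depth, Q² T / (g A³) = 1, i.e. A³/T = Q²/g = 0.293²/9.81 = 0.008751.
Trying y = 0.239 m: A³/T = 0.003509 — too small.
Trying y = 0.35 m: A³/T = 0.02363 — too large.
Trying y = 0.287 m: A³/T = 0.008762 — ≈ 0.008751.

y_c = 0.287 m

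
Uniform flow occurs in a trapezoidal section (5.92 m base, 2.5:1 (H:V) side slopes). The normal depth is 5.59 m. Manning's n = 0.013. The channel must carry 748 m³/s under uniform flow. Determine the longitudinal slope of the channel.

S = 0.0017

With bottom width b = 5.92 m and side slope z = 2.5: A = (b + zy)y = (5.92 + 2.5×5.59)×5.59 = 111.2 m²; P = b + 2y√(1+z²) = 5.92 + 2×5.59×2.693 = 36.02 m.
Hydraulic radius R = A/P = 111.2/36.02 = 3.087 m.
From Manning's equation, S = [nQ / (1 A R^(2/3))]² = [0.013 × 748 / (1 × 111.2 × 3.087^(2/3))]² = 0.0017.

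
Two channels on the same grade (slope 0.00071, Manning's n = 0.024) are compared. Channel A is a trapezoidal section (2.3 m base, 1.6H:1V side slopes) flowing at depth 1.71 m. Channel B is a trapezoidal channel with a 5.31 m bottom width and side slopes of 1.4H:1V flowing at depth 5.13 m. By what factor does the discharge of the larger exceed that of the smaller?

14.9

Channel A: With bottom width b = 2.3 m and side slope z = 1.6: A = (b + zy)y = (2.3 + 1.6×1.71)×1.71 = 8.612 m²; P = b + 2y√(1+z²) = 2.3 + 2×1.71×1.887 = 8.753 m. Hydraulic radius R = A/P = 8.612/8.753 = 0.9839 m. Q_A = (1/0.024)·8.612·0.9839^(2/3)·√0.00071 = 9.458 m³/s.
Channel B: With bottom width b = 5.31 m and side slope z = 1.4: A = (b + zy)y = (5.31 + 1.4×5.13)×5.13 = 64.08 m²; P = b + 2y√(1+z²) = 5.31 + 2×5.13×1.72 = 22.96 m. Hydraulic radius R = A/P = 64.08/22.96 = 2.791 m. Q_B = (1/0.024)·64.08·2.791^(2/3)·√0.00071 = 141 m³/s.
The larger discharge is 141 m³/s and the smaller is 9.458 m³/s; the ratio is 14.9.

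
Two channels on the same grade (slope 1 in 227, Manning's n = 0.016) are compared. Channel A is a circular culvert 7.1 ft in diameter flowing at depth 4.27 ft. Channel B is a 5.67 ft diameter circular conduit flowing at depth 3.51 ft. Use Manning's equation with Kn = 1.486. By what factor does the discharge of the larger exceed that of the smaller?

1.74

Channel A: For a circular section of diameter D = 7.1 ft at depth y = 4.27 ft, the central angle is θ = 2 arccos(1 − 2y/D) = 3.55 rad. Then A = (D²/8)(θ − sin θ) = 24.87 ft² and P = Dθ/2 = 12.6 ft. Hydraulic radius R = A/P = 24.87/12.6 = 1.974 ft. Q_A = (1.486/0.016)·24.87·1.974^(2/3)·√0.004405 = 241.2 ft³/s.
Channel B: For a circular section of diameter D = 5.67 ft at depth y = 3.51 ft, the central angle is θ = 2 arccos(1 − 2y/D) = 3.622 rad. Then A = (D²/8)(θ − sin θ) = 16.42 ft² and P = Dθ/2 = 10.27 ft. Hydraulic radius R = A/P = 16.42/10.27 = 1.598 ft. Q_B = (1.486/0.016)·16.42·1.598^(2/3)·√0.004405 = 138.3 ft³/s.
The larger discharge is 241.2 ft³/s and the smaller is 138.3 ft³/s; the ratio is 1.74.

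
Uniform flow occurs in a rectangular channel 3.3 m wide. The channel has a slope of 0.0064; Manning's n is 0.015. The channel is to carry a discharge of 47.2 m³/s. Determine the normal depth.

Manning's equation rearranged: A R^(2/3) = nQ / (1·√S) = 0.015 × 47.2 / (√0.0064) = 8.85.
Trying y = 3.09 m: A R^(2/3) = 10.7 — high.
Trying y = 2.16 m: A R^(2/3) = 6.818 — low.
Trying y = 2.65 m: A R^(2/3) = 8.843 — close enough.

y_n = 2.65 m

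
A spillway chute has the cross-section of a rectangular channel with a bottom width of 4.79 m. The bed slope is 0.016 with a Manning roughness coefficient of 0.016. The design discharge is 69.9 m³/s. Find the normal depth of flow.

Manning's equation rearranged: A R^(2/3) = nQ / (1·√S) = 0.016 × 69.9 / (√0.016) = 8.842.
Trying y = 1.5 m: A R^(2/3) = 6.808 — short.
Trying y = 1.81 m: A R^(2/3) = 8.848 — matches.

y_n = 1.81 m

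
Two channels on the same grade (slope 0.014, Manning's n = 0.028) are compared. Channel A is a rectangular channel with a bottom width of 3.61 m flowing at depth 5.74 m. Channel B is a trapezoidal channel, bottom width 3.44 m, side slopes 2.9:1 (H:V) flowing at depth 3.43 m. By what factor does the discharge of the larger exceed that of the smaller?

Channel A: Flow area A = b·y = 3.61 × 5.74 = 20.72 m². Wetted perimeter P = b + 2y = 3.61 + 2×5.74 = 15.09 m. Hydraulic radius R = A/P = 20.72/15.09 = 1.373 m. Q_A = (1/0.028)·20.72·1.373^(2/3)·√0.014 = 108.2 m³/s.
Channel B: With bottom width b = 3.44 m and side slope z = 2.9: A = (b + zy)y = (3.44 + 2.9×3.43)×3.43 = 45.92 m²; P = b + 2y√(1+z²) = 3.44 + 2×3.43×3.068 = 24.48 m. Hydraulic radius R = A/P = 45.92/24.48 = 1.875 m. Q_B = (1/0.028)·45.92·1.875^(2/3)·√0.014 = 295.1 m³/s.
The larger discharge is 295.1 m³/s and the smaller is 108.2 m³/s; the ratio is 2.73.

2.73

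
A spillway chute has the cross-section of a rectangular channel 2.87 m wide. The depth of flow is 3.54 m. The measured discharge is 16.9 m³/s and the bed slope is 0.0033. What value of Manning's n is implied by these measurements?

n = 0.035

Flow area A = b·y = 2.87 × 3.54 = 10.16 m². Wetted perimeter P = b + 2y = 2.87 + 2×3.54 = 9.95 m.
Hydraulic radius R = A/P = 10.16/9.95 = 1.021 m.
Rearranging Manning's equation: n = (1/Q) A R^(2/3) S^(1/2) = (1/16.9) × 10.16 × 1.021^(2/3) × √0.0033 = 0.035.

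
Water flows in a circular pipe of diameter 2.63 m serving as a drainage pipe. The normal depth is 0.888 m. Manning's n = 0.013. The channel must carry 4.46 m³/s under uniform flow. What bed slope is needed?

For a circular section of diameter D = 2.63 m at depth y = 0.888 m, the central angle is θ = 2 arccos(1 − 2y/D) = 2.48 rad. Then A = (D²/8)(θ − sin θ) = 1.613 m² and P = Dθ/2 = 3.261 m.
Hydraulic radius R = A/P = 1.613/3.261 = 0.4947 m.
From Manning's equation, S = [nQ / (1 A R^(2/3))]² = [0.013 × 4.46 / (1 × 1.613 × 0.4947^(2/3))]² = 0.0033.

S = 0.0033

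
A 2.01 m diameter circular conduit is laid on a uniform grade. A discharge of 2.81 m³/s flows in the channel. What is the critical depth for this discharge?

At critical depth, Q² T / (g A³) = 1, i.e. A³/T = Q²/g = 2.81²/9.81 = 0.8049.
Trying y = 0.704 m: A³/T = 0.507 — low.
Trying y = 0.957 m: A³/T = 1.648 — high.
Trying y = 0.794 m: A³/T = 0.8058 — ≈ 0.8049.

y_c = 0.794 m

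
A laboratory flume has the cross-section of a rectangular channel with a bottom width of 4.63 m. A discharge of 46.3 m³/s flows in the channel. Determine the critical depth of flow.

For a rectangular channel, critical depth y_c = (q²/g)^(1/3) where q = Q/b = 46.3/4.63 = 10 m²/s.
So y_c = (10²/9.81)^(1/3) = 2.17 m.

y_c = 2.17 m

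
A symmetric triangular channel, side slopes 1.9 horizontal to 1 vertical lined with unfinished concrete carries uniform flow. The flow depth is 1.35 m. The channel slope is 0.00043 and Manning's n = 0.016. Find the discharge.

Q = 3.18 m³/s

For a triangular section with side slope z = 1.9: A = zy² = 1.9×1.35² = 3.463 m²; P = 2y√(1+z²) = 2×1.35×2.147 = 5.797 m.
Hydraulic radius R = A/P = 3.463/5.797 = 0.5973 m.
Manning's equation: Q = (1/n) A R^(2/3) S^(1/2) = (1/0.016) × 3.463 × 0.5973^(2/3) × 0.00043^(1/2) = 3.18 m³/s.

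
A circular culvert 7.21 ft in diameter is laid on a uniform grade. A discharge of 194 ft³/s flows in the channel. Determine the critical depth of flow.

y_c = 3.6 ft

At critical depth, Q² T / (g A³) = 1, i.e. A³/T = Q²/g = 194²/32.2 = 1169.
Try y = 2.77 ft: A³/T = 430 — too small.
Try y = 4.52 ft: A³/T = 2804 — too large.
Try y = 3.6 ft: A³/T = 1174 — ≈ 1169.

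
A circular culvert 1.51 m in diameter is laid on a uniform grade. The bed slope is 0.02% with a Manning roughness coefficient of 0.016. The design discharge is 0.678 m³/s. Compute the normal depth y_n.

Manning's equation rearranged: A R^(2/3) = nQ / (1·√S) = 0.016 × 0.678 / (√0.0002) = 0.7671.
Trying y = 0.907 m: A R^(2/3) = 0.6295 — too small.
Trying y = 1.04 m: A R^(2/3) = 0.7665 — matches.

y_n = 1.04 m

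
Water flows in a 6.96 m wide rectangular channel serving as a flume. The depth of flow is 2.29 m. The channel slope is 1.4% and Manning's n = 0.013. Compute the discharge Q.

Flow area A = b·y = 6.96 × 2.29 = 15.94 m². Wetted perimeter P = b + 2y = 6.96 + 2×2.29 = 11.54 m.
Hydraulic radius R = A/P = 15.94/11.54 = 1.381 m.
Manning's equation: Q = (1/n) A R^(2/3) S^(1/2) = (1/0.013) × 15.94 × 1.381^(2/3) × 0.014^(1/2) = 180 m³/s.

Q = 180 m³/s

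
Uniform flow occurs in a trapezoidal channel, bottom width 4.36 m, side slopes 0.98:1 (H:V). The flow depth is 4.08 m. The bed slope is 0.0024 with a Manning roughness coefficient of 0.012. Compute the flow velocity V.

With bottom width b = 4.36 m and side slope z = 0.98: A = (b + zy)y = (4.36 + 0.98×4.08)×4.08 = 34.1 m²; P = b + 2y√(1+z²) = 4.36 + 2×4.08×1.4 = 15.79 m.
Hydraulic radius R = A/P = 34.1/15.79 = 2.16 m.
From Manning's equation, V = (1/n) R^(2/3) S^(1/2) = (1/0.012) × 2.16^(2/3) × 0.0024^(1/2) = 6.82 m/s.

V = 6.82 m/s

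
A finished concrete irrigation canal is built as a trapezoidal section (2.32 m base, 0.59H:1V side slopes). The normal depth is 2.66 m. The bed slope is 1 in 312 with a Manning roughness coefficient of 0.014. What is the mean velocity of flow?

V = 4.61 m/s

With bottom width b = 2.32 m and side slope z = 0.59: A = (b + zy)y = (2.32 + 0.59×2.66)×2.66 = 10.35 m²; P = b + 2y√(1+z²) = 2.32 + 2×2.66×1.161 = 8.497 m.
Hydraulic radius R = A/P = 10.35/8.497 = 1.218 m.
From Manning's equation, V = (1/n) R^(2/3) S^(1/2) = (1/0.014) × 1.218^(2/3) × 0.003205^(1/2) = 4.61 m/s.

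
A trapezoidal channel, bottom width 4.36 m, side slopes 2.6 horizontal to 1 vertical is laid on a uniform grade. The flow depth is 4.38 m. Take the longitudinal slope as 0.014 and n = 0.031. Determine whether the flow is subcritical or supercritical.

With bottom width b = 4.36 m and side slope z = 2.6: A = (b + zy)y = (4.36 + 2.6×4.38)×4.38 = 68.98 m²; P = b + 2y√(1+z²) = 4.36 + 2×4.38×2.786 = 28.76 m.
Hydraulic radius R = A/P = 68.98/28.76 = 2.398 m.
V = (1/n) R^(2/3) √S = (1/0.031) × 2.398^(2/3) × √0.014 = 6.838 m/s. Hydraulic depth D_h = A/T = 68.98/27.14 = 2.542 m.
Froude number Fr = V/√(g·D_h) = 6.838/√(9.81×2.542) = 1.37, which is greater than 1, so the flow is supercritical.

supercritical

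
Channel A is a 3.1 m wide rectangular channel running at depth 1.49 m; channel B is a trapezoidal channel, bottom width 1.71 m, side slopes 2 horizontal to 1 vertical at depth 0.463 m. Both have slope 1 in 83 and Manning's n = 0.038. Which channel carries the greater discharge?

channel A

Channel A: Flow area A = b·y = 3.1 × 1.49 = 4.619 m². Wetted perimeter P = b + 2y = 3.1 + 2×1.49 = 6.08 m. Hydraulic radius R = A/P = 4.619/6.08 = 0.7597 m. Q_A = (1/0.038)·4.619·0.7597^(2/3)·√0.01205 = 11.11 m³/s.
Channel B: With bottom width b = 1.71 m and side slope z = 2: A = (b + zy)y = (1.71 + 2×0.463)×0.463 = 1.22 m²; P = b + 2y√(1+z²) = 1.71 + 2×0.463×2.236 = 3.781 m. Hydraulic radius R = A/P = 1.22/3.781 = 0.3228 m. Q_B = (1/0.038)·1.22·0.3228^(2/3)·√0.01205 = 1.659 m³/s.
Q_A = 11.11 m³/s vs Q_B = 1.659 m³/s, so channel A carries more.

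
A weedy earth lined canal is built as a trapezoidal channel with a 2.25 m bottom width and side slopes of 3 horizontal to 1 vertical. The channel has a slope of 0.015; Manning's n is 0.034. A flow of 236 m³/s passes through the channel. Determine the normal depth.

y_n = 3.47 m

Manning's equation rearranged: A R^(2/3) = nQ / (1·√S) = 0.034 × 236 / (√0.015) = 65.52.
Trying y = 2.85 m: A R^(2/3) = 40.66 — low.
Trying y = 3.47 m: A R^(2/3) = 65.38 — close enough.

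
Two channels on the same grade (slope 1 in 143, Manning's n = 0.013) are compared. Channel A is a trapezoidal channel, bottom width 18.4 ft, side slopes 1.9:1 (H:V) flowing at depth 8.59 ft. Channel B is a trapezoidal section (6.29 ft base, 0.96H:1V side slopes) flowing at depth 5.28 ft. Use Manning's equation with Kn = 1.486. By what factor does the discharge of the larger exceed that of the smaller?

7.58

Channel A: With bottom width b = 18.4 ft and side slope z = 1.9: A = (b + zy)y = (18.4 + 1.9×8.59)×8.59 = 298.3 ft²; P = b + 2y√(1+z²) = 18.4 + 2×8.59×2.147 = 55.29 ft. Hydraulic radius R = A/P = 298.3/55.29 = 5.395 ft. Q_A = (1.486/0.013)·298.3·5.395^(2/3)·√0.006993 = 8769 ft³/s.
Channel B: With bottom width b = 6.29 ft and side slope z = 0.96: A = (b + zy)y = (6.29 + 0.96×5.28)×5.28 = 59.97 ft²; P = b + 2y√(1+z²) = 6.29 + 2×5.28×1.386 = 20.93 ft. Hydraulic radius R = A/P = 59.97/20.93 = 2.866 ft. Q_B = (1.486/0.013)·59.97·2.866^(2/3)·√0.006993 = 1157 ft³/s.
The larger discharge is 8769 ft³/s and the smaller is 1157 ft³/s; the ratio is 7.58.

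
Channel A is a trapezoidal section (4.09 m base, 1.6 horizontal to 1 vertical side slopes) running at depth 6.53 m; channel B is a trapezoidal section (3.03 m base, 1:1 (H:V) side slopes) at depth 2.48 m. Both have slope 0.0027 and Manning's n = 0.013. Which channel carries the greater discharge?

channel A

Channel A: With bottom width b = 4.09 m and side slope z = 1.6: A = (b + zy)y = (4.09 + 1.6×6.53)×6.53 = 94.93 m²; P = b + 2y√(1+z²) = 4.09 + 2×6.53×1.887 = 28.73 m. Hydraulic radius R = A/P = 94.93/28.73 = 3.304 m. Q_A = (1/0.013)·94.93·3.304^(2/3)·√0.0027 = 841.8 m³/s.
Channel B: With bottom width b = 3.03 m and side slope z = 1: A = (b + zy)y = (3.03 + 1×2.48)×2.48 = 13.66 m²; P = b + 2y√(1+z²) = 3.03 + 2×2.48×1.414 = 10.04 m. Hydraulic radius R = A/P = 13.66/10.04 = 1.36 m. Q_B = (1/0.013)·13.66·1.36^(2/3)·√0.0027 = 67.06 m³/s.
Q_A = 841.8 m³/s vs Q_B = 67.06 m³/s, so channel A carries more.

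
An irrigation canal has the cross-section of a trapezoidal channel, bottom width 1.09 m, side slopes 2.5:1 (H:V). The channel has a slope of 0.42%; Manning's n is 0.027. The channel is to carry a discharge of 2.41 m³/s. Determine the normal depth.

y_n = 0.672 m

Manning's equation rearranged: A R^(2/3) = nQ / (1·√S) = 0.027 × 2.41 / (√0.0042) = 1.004.
Trying y = 0.536 m: A R^(2/3) = 0.6189 — too small.
Trying y = 0.754 m: A R^(2/3) = 1.289 — too large.
Trying y = 0.672 m: A R^(2/3) = 1.003 — ≈ 1.004.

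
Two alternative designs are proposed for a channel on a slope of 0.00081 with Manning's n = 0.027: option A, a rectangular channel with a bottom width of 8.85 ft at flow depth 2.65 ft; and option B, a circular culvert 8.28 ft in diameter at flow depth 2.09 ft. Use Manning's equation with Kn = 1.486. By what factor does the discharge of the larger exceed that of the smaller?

Channel A: Flow area A = b·y = 8.85 × 2.65 = 23.45 ft². Wetted perimeter P = b + 2y = 8.85 + 2×2.65 = 14.15 ft. Hydraulic radius R = A/P = 23.45/14.15 = 1.657 ft. Q_A = (1.486/0.027)·23.45·1.657^(2/3)·√0.00081 = 51.45 ft³/s.
Channel B: For a circular section of diameter D = 8.28 ft at depth y = 2.09 ft, the central angle is θ = 2 arccos(1 − 2y/D) = 2.106 rad. Then A = (D²/8)(θ − sin θ) = 10.67 ft² and P = Dθ/2 = 8.717 ft. Hydraulic radius R = A/P = 10.67/8.717 = 1.224 ft. Q_B = (1.486/0.027)·10.67·1.224^(2/3)·√0.00081 = 19.13 ft³/s.
The larger discharge is 51.45 ft³/s and the smaller is 19.13 ft³/s; the ratio is 2.69.

2.69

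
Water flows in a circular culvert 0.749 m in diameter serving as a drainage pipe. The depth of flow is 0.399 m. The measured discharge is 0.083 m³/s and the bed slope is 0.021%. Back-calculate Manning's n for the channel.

n = 0.014

For a circular section of diameter D = 0.749 m at depth y = 0.399 m, the central angle is θ = 2 arccos(1 − 2y/D) = 3.273 rad. Then A = (D²/8)(θ − sin θ) = 0.2386 m² and P = Dθ/2 = 1.226 m.
Hydraulic radius R = A/P = 0.2386/1.226 = 0.1947 m.
Rearranging Manning's equation: n = (1/Q) A R^(2/3) S^(1/2) = (1/0.083) × 0.2386 × 0.1947^(2/3) × √0.00021 = 0.014.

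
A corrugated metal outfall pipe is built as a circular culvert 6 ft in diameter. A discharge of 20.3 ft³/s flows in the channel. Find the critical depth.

At critical depth, Q² T / (g A³) = 1, i.e. A³/T = Q²/g = 20.3²/32.2 = 12.8.
Trying y = 0.95 ft: A³/T = 5.431 — short.
Trying y = 1.36 ft: A³/T = 22.18 — over.
Trying y = 1.18 ft: A³/T = 12.73 — ≈ 12.8.

y_c = 1.18 ft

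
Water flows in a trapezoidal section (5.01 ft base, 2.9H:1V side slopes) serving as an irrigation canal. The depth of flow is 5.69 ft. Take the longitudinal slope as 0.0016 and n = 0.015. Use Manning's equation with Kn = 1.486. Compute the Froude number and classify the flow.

With bottom width b = 5.01 ft and side slope z = 2.9: A = (b + zy)y = (5.01 + 2.9×5.69)×5.69 = 122.4 ft²; P = b + 2y√(1+z²) = 5.01 + 2×5.69×3.068 = 39.92 ft.
Hydraulic radius R = A/P = 122.4/39.92 = 3.066 ft.
V = (1.486/n) R^(2/3) √S = (1.486/0.015) × 3.066^(2/3) × √0.0016 = 8.363 ft/s. Hydraulic depth D_h = A/T = 122.4/38.01 = 3.22 ft.
Froude number Fr = V/√(g·D_h) = 8.363/√(32.2×3.22) = 0.821, which is less than 1, so the flow is subcritical.

subcritical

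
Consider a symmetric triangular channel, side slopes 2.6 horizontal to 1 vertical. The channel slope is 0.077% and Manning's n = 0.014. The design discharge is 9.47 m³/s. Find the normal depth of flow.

Manning's equation rearranged: A R^(2/3) = nQ / (1·√S) = 0.014 × 9.47 / (√0.00077) = 4.778.
At y = 1.22 m: A R^(2/3) = 2.658 — short.
At y = 1.68 m: A R^(2/3) = 6.239 — over.
At y = 1.52 m: A R^(2/3) = 4.778 — close enough.

y_n = 1.52 m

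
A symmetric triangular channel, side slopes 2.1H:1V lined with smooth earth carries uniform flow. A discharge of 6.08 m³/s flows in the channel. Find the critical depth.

At critical depth, Q² T / (g A³) = 1, i.e. A³/T = Q²/g = 6.08²/9.81 = 3.768.
At y = 1.24 m: A³/T = 6.464 — over.
At y = 0.87 m: A³/T = 1.099 — short.
At y = 1.11 m: A³/T = 3.716 — matches.

y_c = 1.11 m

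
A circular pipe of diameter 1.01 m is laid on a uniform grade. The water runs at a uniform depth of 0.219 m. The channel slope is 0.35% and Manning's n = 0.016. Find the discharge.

For a circular section of diameter D = 1.01 m at depth y = 0.219 m, the central angle is θ = 2 arccos(1 − 2y/D) = 1.937 rad. Then A = (D²/8)(θ − sin θ) = 0.128 m² and P = Dθ/2 = 0.9784 m.
Hydraulic radius R = A/P = 0.128/0.9784 = 0.1308 m.
Manning's equation: Q = (1/n) A R^(2/3) S^(1/2) = (1/0.016) × 0.128 × 0.1308^(2/3) × 0.0035^(1/2) = 0.122 m³/s.

Q = 0.122 m³/s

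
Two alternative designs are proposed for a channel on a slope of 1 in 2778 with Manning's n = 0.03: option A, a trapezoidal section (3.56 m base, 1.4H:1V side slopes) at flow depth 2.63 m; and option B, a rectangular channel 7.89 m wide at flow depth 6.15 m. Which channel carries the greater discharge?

Channel A: With bottom width b = 3.56 m and side slope z = 1.4: A = (b + zy)y = (3.56 + 1.4×2.63)×2.63 = 19.05 m²; P = b + 2y√(1+z²) = 3.56 + 2×2.63×1.72 = 12.61 m. Hydraulic radius R = A/P = 19.05/12.61 = 1.51 m. Q_A = (1/0.03)·19.05·1.51^(2/3)·√0.00036 = 15.86 m³/s.
Channel B: Flow area A = b·y = 7.89 × 6.15 = 48.52 m². Wetted perimeter P = b + 2y = 7.89 + 2×6.15 = 20.19 m. Hydraulic radius R = A/P = 48.52/20.19 = 2.403 m. Q_B = (1/0.03)·48.52·2.403^(2/3)·√0.00036 = 55.06 m³/s.
Q_A = 15.86 m³/s vs Q_B = 55.06 m³/s, so channel B carries more.

channel B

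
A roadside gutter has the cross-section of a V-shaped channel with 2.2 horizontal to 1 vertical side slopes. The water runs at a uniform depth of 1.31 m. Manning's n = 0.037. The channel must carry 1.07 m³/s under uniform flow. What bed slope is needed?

S = 0.000219

For a triangular section with side slope z = 2.2: A = zy² = 2.2×1.31² = 3.775 m²; P = 2y√(1+z²) = 2×1.31×2.417 = 6.332 m.
Hydraulic radius R = A/P = 3.775/6.332 = 0.5963 m.
From Manning's equation, S = [nQ / (1 A R^(2/3))]² = [0.037 × 1.07 / (1 × 3.775 × 0.5963^(2/3))]² = 0.000219.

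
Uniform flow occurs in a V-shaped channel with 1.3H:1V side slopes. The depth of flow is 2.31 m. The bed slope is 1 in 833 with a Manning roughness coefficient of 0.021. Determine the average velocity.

V = 1.56 m/s

For a triangular section with side slope z = 1.3: A = zy² = 1.3×2.31² = 6.937 m²; P = 2y√(1+z²) = 2×2.31×1.64 = 7.577 m.
Hydraulic radius R = A/P = 6.937/7.577 = 0.9155 m.
From Manning's equation, V = (1/n) R^(2/3) S^(1/2) = (1/0.021) × 0.9155^(2/3) × 0.0012^(1/2) = 1.56 m/s.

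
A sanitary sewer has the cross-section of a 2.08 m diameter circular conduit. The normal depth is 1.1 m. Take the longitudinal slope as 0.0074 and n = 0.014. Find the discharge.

Q = 7.42 m³/s

For a circular section of diameter D = 2.08 m at depth y = 1.1 m, the central angle is θ = 2 arccos(1 − 2y/D) = 3.257 rad. Then A = (D²/8)(θ − sin θ) = 1.824 m² and P = Dθ/2 = 3.387 m.
Hydraulic radius R = A/P = 1.824/3.387 = 0.5384 m.
Manning's equation: Q = (1/n) A R^(2/3) S^(1/2) = (1/0.014) × 1.824 × 0.5384^(2/3) × 0.0074^(1/2) = 7.42 m³/s.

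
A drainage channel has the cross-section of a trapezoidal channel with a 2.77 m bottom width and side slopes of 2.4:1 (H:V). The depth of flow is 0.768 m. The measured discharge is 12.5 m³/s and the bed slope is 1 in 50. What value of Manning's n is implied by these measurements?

With bottom width b = 2.77 m and side slope z = 2.4: A = (b + zy)y = (2.77 + 2.4×0.768)×0.768 = 3.543 m²; P = b + 2y√(1+z²) = 2.77 + 2×0.768×2.6 = 6.764 m.
Hydraulic radius R = A/P = 3.543/6.764 = 0.5238 m.
Rearranging Manning's equation: n = (1/Q) A R^(2/3) S^(1/2) = (1/12.5) × 3.543 × 0.5238^(2/3) × √0.02 = 0.026.

n = 0.026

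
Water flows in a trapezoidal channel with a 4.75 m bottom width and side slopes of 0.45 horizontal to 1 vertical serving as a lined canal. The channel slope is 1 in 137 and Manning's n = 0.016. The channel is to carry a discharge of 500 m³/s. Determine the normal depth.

y_n = 6.45 m

Manning's equation rearranged: A R^(2/3) = nQ / (1·√S) = 0.016 × 500 / (√0.007299) = 93.64.
At y = 7.95 m: A R^(2/3) = 137.2 — too large.
At y = 4.56 m: A R^(2/3) = 50.91 — too small.
At y = 6.45 m: A R^(2/3) = 93.62 — close enough.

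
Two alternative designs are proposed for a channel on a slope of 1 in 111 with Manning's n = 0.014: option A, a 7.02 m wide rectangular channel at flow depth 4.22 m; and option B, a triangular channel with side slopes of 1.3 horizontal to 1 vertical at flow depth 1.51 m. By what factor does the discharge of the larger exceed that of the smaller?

Channel A: Flow area A = b·y = 7.02 × 4.22 = 29.62 m². Wetted perimeter P = b + 2y = 7.02 + 2×4.22 = 15.46 m. Hydraulic radius R = A/P = 29.62/15.46 = 1.916 m. Q_A = (1/0.014)·29.62·1.916^(2/3)·√0.009009 = 309.9 m³/s.
Channel B: For a triangular section with side slope z = 1.3: A = zy² = 1.3×1.51² = 2.964 m²; P = 2y√(1+z²) = 2×1.51×1.64 = 4.953 m. Hydraulic radius R = A/P = 2.964/4.953 = 0.5984 m. Q_B = (1/0.014)·2.964·0.5984^(2/3)·√0.009009 = 14.27 m³/s.
The larger discharge is 309.9 m³/s and the smaller is 14.27 m³/s; the ratio is 21.7.

21.7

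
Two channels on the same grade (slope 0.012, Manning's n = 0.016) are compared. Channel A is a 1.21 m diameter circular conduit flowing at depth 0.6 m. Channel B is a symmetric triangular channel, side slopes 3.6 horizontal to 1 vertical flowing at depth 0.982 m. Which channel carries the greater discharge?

channel B

Channel A: For a circular section of diameter D = 1.21 m at depth y = 0.6 m, the central angle is θ = 2 arccos(1 − 2y/D) = 3.125 rad. Then A = (D²/8)(θ − sin θ) = 0.5689 m² and P = Dθ/2 = 1.891 m. Hydraulic radius R = A/P = 0.5689/1.891 = 0.3009 m. Q_A = (1/0.016)·0.5689·0.3009^(2/3)·√0.012 = 1.749 m³/s.
Channel B: For a triangular section with side slope z = 3.6: A = zy² = 3.6×0.982² = 3.472 m²; P = 2y√(1+z²) = 2×0.982×3.736 = 7.338 m. Hydraulic radius R = A/P = 3.472/7.338 = 0.4731 m. Q_B = (1/0.016)·3.472·0.4731^(2/3)·√0.012 = 14.43 m³/s.
Q_A = 1.749 m³/s vs Q_B = 14.43 m³/s, so channel B carries more.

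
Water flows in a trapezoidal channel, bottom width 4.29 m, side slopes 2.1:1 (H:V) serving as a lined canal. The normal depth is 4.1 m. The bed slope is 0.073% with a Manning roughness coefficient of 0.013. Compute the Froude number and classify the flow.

With bottom width b = 4.29 m and side slope z = 2.1: A = (b + zy)y = (4.29 + 2.1×4.1)×4.1 = 52.89 m²; P = b + 2y√(1+z²) = 4.29 + 2×4.1×2.326 = 23.36 m.
Hydraulic radius R = A/P = 52.89/23.36 = 2.264 m.
V = (1/n) R^(2/3) √S = (1/0.013) × 2.264^(2/3) × √0.00073 = 3.583 m/s. Hydraulic depth D_h = A/T = 52.89/21.51 = 2.459 m.
Froude number Fr = V/√(g·D_h) = 3.583/√(9.81×2.459) = 0.73, which is less than 1, so the flow is subcritical.

subcritical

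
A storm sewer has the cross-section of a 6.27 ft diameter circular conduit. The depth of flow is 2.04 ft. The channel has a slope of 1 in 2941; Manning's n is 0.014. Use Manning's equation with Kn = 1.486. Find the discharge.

For a circular section of diameter D = 6.27 ft at depth y = 2.04 ft, the central angle is θ = 2 arccos(1 − 2y/D) = 2.428 rad. Then A = (D²/8)(θ − sin θ) = 8.715 ft² and P = Dθ/2 = 7.612 ft.
Hydraulic radius R = A/P = 8.715/7.612 = 1.145 ft.
Manning's equation: Q = (1.486/n) A R^(2/3) S^(1/2) = (1.486/0.014) × 8.715 × 1.145^(2/3) × 0.00034^(1/2) = 18.7 ft³/s.

Q = 18.7 ft³/s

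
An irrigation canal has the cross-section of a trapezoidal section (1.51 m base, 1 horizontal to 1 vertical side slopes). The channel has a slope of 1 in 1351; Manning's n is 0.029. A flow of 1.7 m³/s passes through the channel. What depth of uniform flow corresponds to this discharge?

Manning's equation rearranged: A R^(2/3) = nQ / (1·√S) = 0.029 × 1.7 / (√0.0007402) = 1.812.
Trying y = 1.31 m: A R^(2/3) = 2.936 — too large.
Trying y = 0.852 m: A R^(2/3) = 1.29 — too small.
Trying y = 1.02 m: A R^(2/3) = 1.81 — matches.

y_n = 1.02 m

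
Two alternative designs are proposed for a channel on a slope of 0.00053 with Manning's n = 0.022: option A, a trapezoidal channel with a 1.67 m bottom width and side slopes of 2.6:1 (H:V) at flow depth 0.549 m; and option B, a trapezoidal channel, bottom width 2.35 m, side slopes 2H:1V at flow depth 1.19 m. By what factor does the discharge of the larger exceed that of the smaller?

Channel A: With bottom width b = 1.67 m and side slope z = 2.6: A = (b + zy)y = (1.67 + 2.6×0.549)×0.549 = 1.7 m²; P = b + 2y√(1+z²) = 1.67 + 2×0.549×2.786 = 4.729 m. Hydraulic radius R = A/P = 1.7/4.729 = 0.3596 m. Q_A = (1/0.022)·1.7·0.3596^(2/3)·√0.00053 = 0.8999 m³/s.
Channel B: With bottom width b = 2.35 m and side slope z = 2: A = (b + zy)y = (2.35 + 2×1.19)×1.19 = 5.629 m²; P = b + 2y√(1+z²) = 2.35 + 2×1.19×2.236 = 7.672 m. Hydraulic radius R = A/P = 5.629/7.672 = 0.7337 m. Q_B = (1/0.022)·5.629·0.7337^(2/3)·√0.00053 = 4.791 m³/s.
The larger discharge is 4.791 m³/s and the smaller is 0.8999 m³/s; the ratio is 5.32.

5.32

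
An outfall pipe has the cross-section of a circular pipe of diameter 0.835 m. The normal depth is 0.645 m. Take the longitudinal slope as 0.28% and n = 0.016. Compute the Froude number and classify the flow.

subcritical

For a circular section of diameter D = 0.835 m at depth y = 0.645 m, the central angle is θ = 2 arccos(1 − 2y/D) = 4.294 rad. Then A = (D²/8)(θ − sin θ) = 0.4539 m² and P = Dθ/2 = 1.793 m.
Hydraulic radius R = A/P = 0.4539/1.793 = 0.2532 m.
V = (1/n) R^(2/3) √S = (1/0.016) × 0.2532^(2/3) × √0.0028 = 1.324 m/s. Hydraulic depth D_h = A/T = 0.4539/0.7001 = 0.6483 m.
Froude number Fr = V/√(g·D_h) = 1.324/√(9.81×0.6483) = 0.525, which is less than 1, so the flow is subcritical.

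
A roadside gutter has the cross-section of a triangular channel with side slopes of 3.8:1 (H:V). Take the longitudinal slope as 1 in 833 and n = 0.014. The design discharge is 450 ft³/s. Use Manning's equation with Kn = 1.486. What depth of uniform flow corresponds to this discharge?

y_n = 4.41 ft

Manning's equation rearranged: A R^(2/3) = nQ / (1.486·√S) = 0.014 × 450 / (1.486 × √0.0012) = 122.4.
Try y = 5.63 ft: A R^(2/3) = 234.8 — high.
Try y = 4.41 ft: A R^(2/3) = 122.4 — matches.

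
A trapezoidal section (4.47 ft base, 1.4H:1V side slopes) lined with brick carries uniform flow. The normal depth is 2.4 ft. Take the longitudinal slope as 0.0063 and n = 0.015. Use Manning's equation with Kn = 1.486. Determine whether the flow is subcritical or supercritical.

supercritical

With bottom width b = 4.47 ft and side slope z = 1.4: A = (b + zy)y = (4.47 + 1.4×2.4)×2.4 = 18.79 ft²; P = b + 2y√(1+z²) = 4.47 + 2×2.4×1.72 = 12.73 ft.
Hydraulic radius R = A/P = 18.79/12.73 = 1.476 ft.
V = (1.486/n) R^(2/3) √S = (1.486/0.015) × 1.476^(2/3) × √0.0063 = 10.2 ft/s. Hydraulic depth D_h = A/T = 18.79/11.19 = 1.679 ft.
Froude number Fr = V/√(g·D_h) = 10.2/√(32.2×1.679) = 1.39, which is greater than 1, so the flow is supercritical.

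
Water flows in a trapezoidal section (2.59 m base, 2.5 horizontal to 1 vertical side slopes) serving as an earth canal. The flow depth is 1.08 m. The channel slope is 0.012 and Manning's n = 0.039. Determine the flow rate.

With bottom width b = 2.59 m and side slope z = 2.5: A = (b + zy)y = (2.59 + 2.5×1.08)×1.08 = 5.713 m²; P = b + 2y√(1+z²) = 2.59 + 2×1.08×2.693 = 8.406 m.
Hydraulic radius R = A/P = 5.713/8.406 = 0.6797 m.
Manning's equation: Q = (1/n) A R^(2/3) S^(1/2) = (1/0.039) × 5.713 × 0.6797^(2/3) × 0.012^(1/2) = 12.4 m³/s.

Q = 12.4 m³/s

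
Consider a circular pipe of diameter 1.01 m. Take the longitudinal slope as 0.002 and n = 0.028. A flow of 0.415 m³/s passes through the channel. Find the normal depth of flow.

y_n = 0.691 m

Manning's equation rearranged: A R^(2/3) = nQ / (1·√S) = 0.028 × 0.415 / (√0.002) = 0.2598.
At y = 0.755 m: A R^(2/3) = 0.2907 — too large.
At y = 0.545 m: A R^(2/3) = 0.1817 — too small.
At y = 0.691 m: A R^(2/3) = 0.26 — close enough.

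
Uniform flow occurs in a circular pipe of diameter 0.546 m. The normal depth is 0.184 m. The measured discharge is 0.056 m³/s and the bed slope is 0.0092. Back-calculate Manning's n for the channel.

n = 0.026

For a circular section of diameter D = 0.546 m at depth y = 0.184 m, the central angle is θ = 2 arccos(1 − 2y/D) = 2.477 rad. Then A = (D²/8)(θ − sin θ) = 0.06935 m² and P = Dθ/2 = 0.6763 m.
Hydraulic radius R = A/P = 0.06935/0.6763 = 0.1025 m.
Rearranging Manning's equation: n = (1/Q) A R^(2/3) S^(1/2) = (1/0.056) × 0.06935 × 0.1025^(2/3) × √0.0092 = 0.026.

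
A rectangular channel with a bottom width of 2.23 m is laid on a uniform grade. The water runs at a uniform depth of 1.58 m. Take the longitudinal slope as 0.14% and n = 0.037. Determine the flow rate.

Q = 2.68 m³/s

Flow area A = b·y = 2.23 × 1.58 = 3.523 m². Wetted perimeter P = b + 2y = 2.23 + 2×1.58 = 5.39 m.
Hydraulic radius R = A/P = 3.523/5.39 = 0.6537 m.
Manning's equation: Q = (1/n) A R^(2/3) S^(1/2) = (1/0.037) × 3.523 × 0.6537^(2/3) × 0.0014^(1/2) = 2.68 m³/s.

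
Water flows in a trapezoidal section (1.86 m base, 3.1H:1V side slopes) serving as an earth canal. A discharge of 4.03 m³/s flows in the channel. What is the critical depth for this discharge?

At critical depth, Q² T / (g A³) = 1, i.e. A³/T = Q²/g = 4.03²/9.81 = 1.656.
Trying y = 0.482 m: A³/T = 0.8716 — too small.
Trying y = 0.692 m: A³/T = 3.462 — too large.
Trying y = 0.572 m: A³/T = 1.66 — matches.

y_c = 0.572 m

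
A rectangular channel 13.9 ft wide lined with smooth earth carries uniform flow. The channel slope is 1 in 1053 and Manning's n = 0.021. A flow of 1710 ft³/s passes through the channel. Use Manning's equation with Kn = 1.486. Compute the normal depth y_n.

y_n = 19.1 ft

Manning's equation rearranged: A R^(2/3) = nQ / (1.486·√S) = 0.021 × 1710 / (1.486 × √0.0009497) = 784.2.
Try y = 14.6 ft: A R^(2/3) = 570.1 — short.
Try y = 22.7 ft: A R^(2/3) = 961.7 — over.
Try y = 19.1 ft: A R^(2/3) = 786.2 — close enough.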